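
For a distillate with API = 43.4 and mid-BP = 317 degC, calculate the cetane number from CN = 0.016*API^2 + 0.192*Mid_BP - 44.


CN = 0.016 * 43.4^2 + 0.192 * 317 - 44
CN = 30.13696 + 60.864 - 44 = 47.00096

47.00096


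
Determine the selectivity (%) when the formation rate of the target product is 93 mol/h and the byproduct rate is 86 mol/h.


Selectivity = desired / (desired + undesired) * 100
Total products = 93 + 86 = 179 mol/h
S = 93 / 179 * 100
= 0.5196 * 100
= 51.96 %

51.96 %


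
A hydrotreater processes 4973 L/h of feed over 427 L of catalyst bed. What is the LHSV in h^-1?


LHSV = volumetric feed rate / catalyst volume
= 4973 L/h / 427 L
= 11.65 h^-1

11.65 h^-1


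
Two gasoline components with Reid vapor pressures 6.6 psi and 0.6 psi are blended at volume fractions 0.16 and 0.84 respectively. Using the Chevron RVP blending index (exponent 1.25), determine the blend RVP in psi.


Chevron index: RVP_blend = (sum xi*RVPi^1.25)^(1/1.25)
RVP^1.25 terms: 0.16 * 6.6^1.25 + 0.84 * 0.6^1.25 = 2.13616
RVP_blend = 2.13616^(1/1.25) = 1.835

1.835 psi


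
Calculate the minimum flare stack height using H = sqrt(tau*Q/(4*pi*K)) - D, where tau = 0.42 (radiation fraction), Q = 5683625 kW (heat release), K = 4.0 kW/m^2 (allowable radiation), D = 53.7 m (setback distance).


tau*Q/(4*pi*K) = 0.42 * 5683625 / (4 * pi * 4.0) = 47490.3
sqrt(47490.3) = 217.923
H = 217.923 - 53.7 = 164.2

164.2 m


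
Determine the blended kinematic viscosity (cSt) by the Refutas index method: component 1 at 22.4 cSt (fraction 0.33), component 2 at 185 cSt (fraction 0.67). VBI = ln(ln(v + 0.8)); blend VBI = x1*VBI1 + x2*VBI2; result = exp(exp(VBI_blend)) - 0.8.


Refutas method: VBN_i = 14.534*ln(ln(visc_i + 0.8)) + 10.975, blended linearly by mass fraction; since VBN is linear in VBI_i = ln(ln(visc_i + 0.8)) and the fractions sum to 1, blend VBI directly: visc = exp(exp(VBI_blend)) - 0.8
VBI_1 = ln(ln(22.4 + 0.8)) = 1.14554
VBI_2 = ln(ln(185 + 0.8)) = 1.65339
VBI_blend = 0.33 * 1.14554 + 0.67 * 1.65339 = 1.4858
visc_blend = exp(exp(1.4858)) - 0.8 = 82.17

82.17 cSt


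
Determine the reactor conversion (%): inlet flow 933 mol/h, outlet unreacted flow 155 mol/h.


X = (F_in - F_out) / F_in * 100
Moles reacted = 933 - 155 = 778
X = 778 / 933 * 100
= 0.8339 * 100
= 83.39 %

83.39 %


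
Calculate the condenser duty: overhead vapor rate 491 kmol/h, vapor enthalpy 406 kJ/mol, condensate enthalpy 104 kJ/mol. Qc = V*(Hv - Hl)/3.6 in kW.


Qc = 491 * (406 - 104) / 3.6 = 491 * 302 / 3.6 = 41190

41190 kW


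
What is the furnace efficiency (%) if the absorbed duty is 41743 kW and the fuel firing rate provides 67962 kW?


Furnace efficiency = Q_absorbed / Q_fuel * 100
= 41743 / 67962 * 100 = 61.42

61.42 %


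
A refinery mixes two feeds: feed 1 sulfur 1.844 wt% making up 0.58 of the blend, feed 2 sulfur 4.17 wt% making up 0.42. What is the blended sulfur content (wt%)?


Linear sulfur blending: S_blend = x1*S1 + x2*S2
Contribution 1: 0.58 * 1.844 = 1.06952 wt%
Contribution 2: 0.42 * 4.17 = 1.7514 wt%
S_blend = 1.06952 + 1.7514 = 2.82092

2.82092 wt%


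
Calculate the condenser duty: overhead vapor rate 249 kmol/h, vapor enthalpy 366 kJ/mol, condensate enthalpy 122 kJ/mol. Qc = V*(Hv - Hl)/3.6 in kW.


Qc = 249 * (366 - 122) / 3.6 = 249 * 244 / 3.6 = 16880

16880 kW


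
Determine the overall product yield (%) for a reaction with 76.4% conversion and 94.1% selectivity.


Overall yield = conversion (%) * selectivity (%) / 100
Conversion = 76.4%, Selectivity = 94.1%
Y = 76.4 * 94.1 / 100
= 71.8924 %

71.8924 %


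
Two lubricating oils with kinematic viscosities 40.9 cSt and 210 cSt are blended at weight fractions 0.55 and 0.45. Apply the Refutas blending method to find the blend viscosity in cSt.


Refutas method: VBN_i = 14.534*ln(ln(visc_i + 0.8)) + 10.975, blended linearly by mass fraction; since VBN is linear in VBI_i = ln(ln(visc_i + 0.8)) and the fractions sum to 1, blend VBI directly: visc = exp(exp(VBI_blend)) - 0.8
VBI_1 = ln(ln(40.9 + 0.8)) = 1.31654
VBI_2 = ln(ln(210 + 0.8)) = 1.67727
VBI_blend = 0.55 * 1.31654 + 0.45 * 1.67727 = 1.47887
visc_blend = exp(exp(1.47887)) - 0.8 = 79.68

79.68 cSt


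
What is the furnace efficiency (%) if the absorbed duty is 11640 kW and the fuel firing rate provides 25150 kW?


Furnace efficiency = Q_absorbed / Q_fuel * 100
= 11640 / 25150 * 100 = 46.28

46.28 %


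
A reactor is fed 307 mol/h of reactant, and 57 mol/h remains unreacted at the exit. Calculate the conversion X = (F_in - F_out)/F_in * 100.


X = (F_in - F_out) / F_in * 100
Moles reacted = 307 - 57 = 250
X = 250 / 307 * 100
= 0.8143 * 100
= 81.43 %

81.43 %


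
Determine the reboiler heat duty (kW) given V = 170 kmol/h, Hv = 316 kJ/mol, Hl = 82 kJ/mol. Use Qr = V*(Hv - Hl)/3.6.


Qr = 170 * (316 - 82) / 3.6 = 170 * 234 / 3.6 = 11050

11050 kW


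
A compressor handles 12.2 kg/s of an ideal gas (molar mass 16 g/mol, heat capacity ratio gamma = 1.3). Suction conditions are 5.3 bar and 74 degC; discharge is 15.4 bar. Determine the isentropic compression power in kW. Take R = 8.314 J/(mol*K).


Isentropic work: W = m*(gamma/(gamma-1))*(R*T1/MW)*((P2/P1)^((gamma-1)/gamma) - 1)
T1 = 74 + 273.15 = 347.15 K
Pressure ratio = 15.4 / 5.3 = 2.90566
Exponent = (1.3 - 1)/1.3 = 0.230769
(P2/P1)^exp - 1 = 2.90566^0.230769 - 1 = 0.279094
W = 12.2 * 1.3 / 0.3 * 8.314 * 347.15 / 16 * 0.279094 = 2662

2662 kW


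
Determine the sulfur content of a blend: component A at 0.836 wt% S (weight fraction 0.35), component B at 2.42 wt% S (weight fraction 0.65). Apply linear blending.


Linear sulfur blending: S_blend = x1*S1 + x2*S2
Contribution 1: 0.35 * 0.836 = 0.2926 wt%
Contribution 2: 0.65 * 2.42 = 1.573 wt%
S_blend = 0.2926 + 1.573 = 1.8656

1.8656 wt%


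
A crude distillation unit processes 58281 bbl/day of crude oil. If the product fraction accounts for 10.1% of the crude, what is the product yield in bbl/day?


Crude throughput = 58281 bbl/day
Fraction yield = 10.1%
yield = throughput * fraction / 100
yield = 58281 * 10.1 / 100 = 5886.381

5886.381 bbl/day


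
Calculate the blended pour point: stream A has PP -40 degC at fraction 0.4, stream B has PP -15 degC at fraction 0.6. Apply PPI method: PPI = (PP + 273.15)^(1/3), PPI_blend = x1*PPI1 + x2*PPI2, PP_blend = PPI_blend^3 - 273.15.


PPI_1 = (-40 + 273.15)^(1/3) = 6.15477
PPI_2 = (-15 + 273.15)^(1/3) = 6.36733
PPI_blend = 0.4 * 6.15477 + 0.6 * 6.36733 = 6.282306
PP_blend = 6.282306^3 - 273.15 = 247.9461 - 273.15 = -25.2

-25.2 degC


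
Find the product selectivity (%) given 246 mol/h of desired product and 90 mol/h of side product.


Selectivity = desired / (desired + undesired) * 100
Total products = 246 + 90 = 336 mol/h
S = 246 / 336 * 100
= 0.7321 * 100
= 73.21 %

73.21 %


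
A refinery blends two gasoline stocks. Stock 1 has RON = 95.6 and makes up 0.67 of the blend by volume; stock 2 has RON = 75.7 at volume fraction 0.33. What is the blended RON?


Linear blending: RON_blend = sum(vi * RONi)
Contribution 1: 0.67 * 95.6 = 64.052
Contribution 2: 0.33 * 75.7 = 24.981
RON_blend = 64.052 + 24.981 = 89.033

89.033


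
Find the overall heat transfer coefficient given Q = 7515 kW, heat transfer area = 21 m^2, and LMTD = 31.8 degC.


From Q = U*A*LMTD, U = Q / (A * LMTD)
U = 7515 / (21 * 31.8) = 7515 / 667.8 = 11.25

11.25 kW/(m^2*K)


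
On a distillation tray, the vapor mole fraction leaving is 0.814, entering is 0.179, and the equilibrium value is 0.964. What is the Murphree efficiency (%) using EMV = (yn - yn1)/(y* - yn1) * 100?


Murphree vapor efficiency: EMV = (y_n - y_(n-1)) / (y*_n - y_(n-1)) * 100
EMV = (0.814 - 0.179) / (0.964 - 0.179) * 100 = 0.635 / 0.785 * 100 = 80.89

80.89 %


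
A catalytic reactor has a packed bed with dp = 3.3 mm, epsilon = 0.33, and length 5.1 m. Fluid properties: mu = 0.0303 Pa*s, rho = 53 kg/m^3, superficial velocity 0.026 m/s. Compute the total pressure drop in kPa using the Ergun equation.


dp = 3.3 mm = 0.0033 m
Viscous term = 150*0.0303*0.026*(1-0.33)^2 / (0.0033^2*0.33^3) = 135546
Inertial term = 1.75*53*0.026^2*(1-0.33) / (0.0033*0.33^3) = 354.225
dP/L = 135546 + 354.225 = 135900 Pa/m
dP = 135900 * 5.1 / 1000 = 693.1 kPa

693.1 kPa


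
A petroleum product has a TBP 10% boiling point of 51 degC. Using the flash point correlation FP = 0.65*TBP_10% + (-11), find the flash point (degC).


FP = 0.65 * 51 + (-11) = 22.15

22.15 degC


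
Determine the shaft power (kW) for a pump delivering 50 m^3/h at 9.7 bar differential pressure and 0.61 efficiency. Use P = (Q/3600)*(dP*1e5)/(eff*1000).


Q = 50 / 3600 = 0.0138889 m^3/s
P = 0.0138889 * (9.7 * 1e5) / 0.61 / 1000 = 22.09

22.09 kW


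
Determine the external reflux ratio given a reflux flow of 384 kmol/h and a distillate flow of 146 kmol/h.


Reflux ratio definition: R = L / D (liquid returned / distillate withdrawn)
L = 384 kmol/h, D = 146 kmol/h
R = 384 / 146 = 2.630

2.630


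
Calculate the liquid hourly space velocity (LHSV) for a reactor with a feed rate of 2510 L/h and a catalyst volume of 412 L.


LHSV = volumetric feed rate / catalyst volume
= 2510 L/h / 412 L
= 6.092 h^-1

6.092 h^-1


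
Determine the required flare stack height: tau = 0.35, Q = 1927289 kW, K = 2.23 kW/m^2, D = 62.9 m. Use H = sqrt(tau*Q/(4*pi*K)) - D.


tau*Q/(4*pi*K) = 0.35 * 1927289 / (4 * pi * 2.23) = 24071.3
sqrt(24071.3) = 155.149
H = 155.149 - 62.9 = 92.25

92.25 m


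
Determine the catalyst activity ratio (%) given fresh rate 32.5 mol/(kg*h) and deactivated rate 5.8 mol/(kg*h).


Activity (%) = (rate_used / rate_fresh) * 100
rate_used = 5.8, rate_fresh = 32.5
= (5.8 / 32.5) * 100
= 0.1785 * 100 = 17.85

17.85 %


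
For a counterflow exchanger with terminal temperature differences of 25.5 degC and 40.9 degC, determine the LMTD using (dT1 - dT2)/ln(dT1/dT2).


LMTD = (dT1 - dT2) / ln(dT1/dT2)
= (25.5 - 40.9) / ln(25.5 / 40.9) = -15.4 / -0.472452 = 32.60

32.60 degC


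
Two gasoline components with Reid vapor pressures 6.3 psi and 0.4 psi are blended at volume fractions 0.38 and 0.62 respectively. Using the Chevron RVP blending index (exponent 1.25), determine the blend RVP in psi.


Chevron index: RVP_blend = (sum xi*RVPi^1.25)^(1/1.25)
RVP^1.25 terms: 0.38 * 6.3^1.25 + 0.62 * 0.4^1.25 = 3.99002
RVP_blend = 3.99002^(1/1.25) = 3.025

3.025 psi


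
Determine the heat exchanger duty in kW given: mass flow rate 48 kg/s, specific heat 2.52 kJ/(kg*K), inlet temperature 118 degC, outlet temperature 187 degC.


Q = m_dot * cp * delta_T
delta_T = 187 - 118 = 69 K
Q = 48 * 2.52 * 69
= 120.96 * 69
= 8346.24 kW

8346.24 kW


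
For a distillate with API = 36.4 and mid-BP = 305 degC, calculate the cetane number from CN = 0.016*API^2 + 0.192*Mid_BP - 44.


CN = 0.016 * 36.4^2 + 0.192 * 305 - 44
CN = 21.19936 + 58.56 - 44 = 35.75936

35.75936


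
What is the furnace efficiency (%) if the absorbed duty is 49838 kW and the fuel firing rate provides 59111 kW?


Furnace efficiency = Q_absorbed / Q_fuel * 100
= 49838 / 59111 * 100 = 84.31

84.31 %


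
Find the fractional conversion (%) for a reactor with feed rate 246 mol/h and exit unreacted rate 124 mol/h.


X = (F_in - F_out) / F_in * 100
Moles reacted = 246 - 124 = 122
X = 122 / 246 * 100
= 0.4959 * 100
= 49.59 %

49.59 %


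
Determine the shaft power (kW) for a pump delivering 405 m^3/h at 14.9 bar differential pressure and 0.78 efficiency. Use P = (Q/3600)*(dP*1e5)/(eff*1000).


Q = 405 / 3600 = 0.1125 m^3/s
P = 0.1125 * (14.9 * 1e5) / 0.78 / 1000 = 214.9

214.9 kW


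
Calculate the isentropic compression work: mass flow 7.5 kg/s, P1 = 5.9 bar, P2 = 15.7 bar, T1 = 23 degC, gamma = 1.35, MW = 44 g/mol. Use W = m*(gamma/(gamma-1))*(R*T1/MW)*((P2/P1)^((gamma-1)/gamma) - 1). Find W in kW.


Isentropic work: W = m*(gamma/(gamma-1))*(R*T1/MW)*((P2/P1)^((gamma-1)/gamma) - 1)
T1 = 23 + 273.15 = 296.15 K
Pressure ratio = 15.7 / 5.9 = 2.66102
Exponent = (1.35 - 1)/1.35 = 0.259259
(P2/P1)^exp - 1 = 2.66102^0.259259 - 1 = 0.288836
W = 7.5 * 1.35 / 0.35 * 8.314 * 296.15 / 44 * 0.288836 = 467.6

467.6 kW


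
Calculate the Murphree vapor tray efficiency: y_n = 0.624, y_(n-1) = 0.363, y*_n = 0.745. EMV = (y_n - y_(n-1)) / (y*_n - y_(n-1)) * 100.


Murphree vapor efficiency: EMV = (y_n - y_(n-1)) / (y*_n - y_(n-1)) * 100
EMV = (0.624 - 0.363) / (0.745 - 0.363) * 100 = 0.261 / 0.382 * 100 = 68.32

68.32 %


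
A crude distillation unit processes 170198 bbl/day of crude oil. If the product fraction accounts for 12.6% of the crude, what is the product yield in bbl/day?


Crude throughput = 170198 bbl/day
Fraction yield = 12.6%
yield = throughput * fraction / 100
yield = 170198 * 12.6 / 100 = 21444.948

21444.948 bbl/day


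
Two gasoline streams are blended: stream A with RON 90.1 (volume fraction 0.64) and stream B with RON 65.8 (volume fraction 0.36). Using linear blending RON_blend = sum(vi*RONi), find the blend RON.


Linear blending: RON_blend = sum(vi * RONi)
Contribution 1: 0.64 * 90.1 = 57.664
Contribution 2: 0.36 * 65.8 = 23.688
RON_blend = 57.664 + 23.688 = 81.352

81.352


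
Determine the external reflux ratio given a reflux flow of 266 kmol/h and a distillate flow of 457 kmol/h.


Reflux ratio definition: R = L / D (liquid returned / distillate withdrawn)
L = 266 kmol/h, D = 457 kmol/h
R = 266 / 457 = 0.5821

0.5821


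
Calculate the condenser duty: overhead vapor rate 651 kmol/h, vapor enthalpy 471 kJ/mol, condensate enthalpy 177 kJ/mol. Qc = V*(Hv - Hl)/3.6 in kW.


Qc = 651 * (471 - 177) / 3.6 = 651 * 294 / 3.6 = 53160

53160 kW


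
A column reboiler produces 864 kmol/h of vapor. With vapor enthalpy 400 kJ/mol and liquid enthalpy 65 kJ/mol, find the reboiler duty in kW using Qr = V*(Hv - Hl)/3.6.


Qr = 864 * (400 - 65) / 3.6 = 864 * 335 / 3.6 = 80400

80400 kW


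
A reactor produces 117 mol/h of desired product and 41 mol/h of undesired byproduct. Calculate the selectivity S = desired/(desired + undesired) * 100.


Selectivity = desired / (desired + undesired) * 100
Total products = 117 + 41 = 158 mol/h
S = 117 / 158 * 100
= 0.7405 * 100
= 74.05 %

74.05 %


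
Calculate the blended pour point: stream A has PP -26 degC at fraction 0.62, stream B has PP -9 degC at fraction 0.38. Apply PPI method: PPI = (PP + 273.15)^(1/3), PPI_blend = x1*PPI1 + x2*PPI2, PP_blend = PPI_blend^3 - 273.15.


PPI_1 = (-26 + 273.15)^(1/3) = 6.275575
PPI_2 = (-9 + 273.15)^(1/3) = 6.416283
PPI_blend = 0.62 * 6.275575 + 0.38 * 6.416283 = 6.329044
PP_blend = 6.329044^3 - 273.15 = 253.5212 - 273.15 = -19.63

-19.63 degC


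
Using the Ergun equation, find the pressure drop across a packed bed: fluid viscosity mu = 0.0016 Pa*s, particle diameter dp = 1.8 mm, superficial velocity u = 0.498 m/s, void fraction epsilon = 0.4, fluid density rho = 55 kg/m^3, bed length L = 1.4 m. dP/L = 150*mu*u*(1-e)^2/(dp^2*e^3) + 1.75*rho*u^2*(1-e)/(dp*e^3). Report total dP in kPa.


dp = 1.8 mm = 0.0018 m
Viscous term = 150*0.0016*0.498*(1-0.4)^2 / (0.0018^2*0.4^3) = 207500
Inertial term = 1.75*55*0.498^2*(1-0.4) / (0.0018*0.4^3) = 124325
dP/L = 207500 + 124325 = 331825 Pa/m
dP = 331825 * 1.4 / 1000 = 464.6 kPa

464.6 kPa


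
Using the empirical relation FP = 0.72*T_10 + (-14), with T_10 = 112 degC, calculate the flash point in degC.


FP = 0.72 * 112 + (-14) = 66.64

66.64 degC


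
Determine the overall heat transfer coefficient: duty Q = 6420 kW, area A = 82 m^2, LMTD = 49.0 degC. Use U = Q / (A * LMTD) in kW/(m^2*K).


From Q = U*A*LMTD, U = Q / (A * LMTD)
U = 6420 / (82 * 49.0) = 6420 / 4018 = 1.598

1.598 kW/(m^2*K)


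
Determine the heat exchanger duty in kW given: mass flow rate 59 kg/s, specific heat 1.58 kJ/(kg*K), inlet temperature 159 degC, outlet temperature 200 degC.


Q = m_dot * cp * delta_T
delta_T = 200 - 159 = 41 K
Q = 59 * 1.58 * 41
= 93.22 * 41
= 3822.02 kW

3822.02 kW


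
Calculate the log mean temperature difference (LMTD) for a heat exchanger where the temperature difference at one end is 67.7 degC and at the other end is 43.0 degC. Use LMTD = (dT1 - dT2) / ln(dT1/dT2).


LMTD = (dT1 - dT2) / ln(dT1/dT2)
= (67.7 - 43.0) / ln(67.7 / 43.0) = 24.7 / 0.453886 = 54.42

54.42 degC


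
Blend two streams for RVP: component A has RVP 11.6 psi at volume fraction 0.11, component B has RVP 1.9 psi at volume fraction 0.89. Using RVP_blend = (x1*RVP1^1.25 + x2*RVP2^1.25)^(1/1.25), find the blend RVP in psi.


Chevron index: RVP_blend = (sum xi*RVPi^1.25)^(1/1.25)
RVP^1.25 terms: 0.11 * 11.6^1.25 + 0.89 * 1.9^1.25 = 4.34019
RVP_blend = 4.34019^(1/1.25) = 3.236

3.236 psi


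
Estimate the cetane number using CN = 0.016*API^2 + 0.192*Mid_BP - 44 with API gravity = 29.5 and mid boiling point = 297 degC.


CN = 0.016 * 29.5^2 + 0.192 * 297 - 44
CN = 13.924 + 57.024 - 44 = 26.948

26.948


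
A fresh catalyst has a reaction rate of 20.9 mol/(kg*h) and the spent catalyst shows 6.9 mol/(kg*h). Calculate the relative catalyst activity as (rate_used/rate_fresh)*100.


Activity (%) = (rate_used / rate_fresh) * 100
rate_used = 6.9, rate_fresh = 20.9
= (6.9 / 20.9) * 100
= 0.3301 * 100 = 33.01

33.01 %


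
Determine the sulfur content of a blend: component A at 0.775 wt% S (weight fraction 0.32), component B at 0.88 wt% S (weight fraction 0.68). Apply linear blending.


Linear sulfur blending: S_blend = x1*S1 + x2*S2
Contribution 1: 0.32 * 0.775 = 0.248 wt%
Contribution 2: 0.68 * 0.88 = 0.5984 wt%
S_blend = 0.248 + 0.5984 = 0.8464

0.8464 wt%


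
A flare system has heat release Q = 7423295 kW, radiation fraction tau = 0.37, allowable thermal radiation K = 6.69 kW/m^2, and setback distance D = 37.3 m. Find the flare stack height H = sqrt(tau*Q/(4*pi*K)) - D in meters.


tau*Q/(4*pi*K) = 0.37 * 7423295 / (4 * pi * 6.69) = 32671
sqrt(32671) = 180.751
H = 180.751 - 37.3 = 143.5

143.5 m


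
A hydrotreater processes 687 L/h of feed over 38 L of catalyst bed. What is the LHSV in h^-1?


LHSV = volumetric feed rate / catalyst volume
= 687 L/h / 38 L
= 18.08 h^-1

18.08 h^-1


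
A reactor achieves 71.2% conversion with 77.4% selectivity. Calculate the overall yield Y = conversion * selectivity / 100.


Overall yield = conversion (%) * selectivity (%) / 100
Conversion = 71.2%, Selectivity = 77.4%
Y = 71.2 * 77.4 / 100
= 55.1088 %

55.1088 %


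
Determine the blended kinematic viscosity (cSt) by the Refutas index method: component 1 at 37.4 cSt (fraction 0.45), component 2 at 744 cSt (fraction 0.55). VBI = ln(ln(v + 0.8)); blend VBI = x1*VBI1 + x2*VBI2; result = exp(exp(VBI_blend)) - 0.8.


Refutas method: VBN_i = 14.534*ln(ln(visc_i + 0.8)) + 10.975, blended linearly by mass fraction; since VBN is linear in VBI_i = ln(ln(visc_i + 0.8)) and the fractions sum to 1, blend VBI directly: visc = exp(exp(VBI_blend)) - 0.8
VBI_1 = ln(ln(37.4 + 0.8)) = 1.29276
VBI_2 = ln(ln(744 + 0.8)) = 1.88905
VBI_blend = 0.45 * 1.29276 + 0.55 * 1.88905 = 1.62072
visc_blend = exp(exp(1.62072)) - 0.8 = 156.3

156.3 cSt


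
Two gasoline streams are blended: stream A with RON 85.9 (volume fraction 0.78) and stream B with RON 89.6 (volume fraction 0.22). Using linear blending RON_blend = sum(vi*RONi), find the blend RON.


Linear blending: RON_blend = sum(vi * RONi)
Contribution 1: 0.78 * 85.9 = 67.002
Contribution 2: 0.22 * 89.6 = 19.712
RON_blend = 67.002 + 19.712 = 86.714

86.714


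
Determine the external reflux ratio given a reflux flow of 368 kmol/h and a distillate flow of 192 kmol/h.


Reflux ratio definition: R = L / D (liquid returned / distillate withdrawn)
L = 368 kmol/h, D = 192 kmol/h
R = 368 / 192 = 1.917

1.917


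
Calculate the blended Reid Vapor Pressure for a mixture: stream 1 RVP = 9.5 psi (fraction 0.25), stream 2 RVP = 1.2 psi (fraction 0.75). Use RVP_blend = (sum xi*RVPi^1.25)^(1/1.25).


Chevron index: RVP_blend = (sum xi*RVPi^1.25)^(1/1.25)
RVP^1.25 terms: 0.25 * 9.5^1.25 + 0.75 * 1.2^1.25 = 5.11157
RVP_blend = 5.11157^(1/1.25) = 3.688

3.688 psi


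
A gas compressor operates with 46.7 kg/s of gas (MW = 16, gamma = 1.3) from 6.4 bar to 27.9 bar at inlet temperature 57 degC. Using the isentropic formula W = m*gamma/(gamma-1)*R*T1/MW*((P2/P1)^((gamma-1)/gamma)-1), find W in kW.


Isentropic work: W = m*(gamma/(gamma-1))*(R*T1/MW)*((P2/P1)^((gamma-1)/gamma) - 1)
T1 = 57 + 273.15 = 330.15 K
Pressure ratio = 27.9 / 6.4 = 4.35937
Exponent = (1.3 - 1)/1.3 = 0.230769
(P2/P1)^exp - 1 = 4.35937^0.230769 - 1 = 0.404621
W = 46.7 * 1.3 / 0.3 * 8.314 * 330.15 / 16 * 0.404621 = 14050

14050 kW


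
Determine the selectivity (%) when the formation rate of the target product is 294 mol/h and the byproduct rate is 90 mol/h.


Selectivity = desired / (desired + undesired) * 100
Total products = 294 + 90 = 384 mol/h
S = 294 / 384 * 100
= 0.7656 * 100
= 76.56 %

76.56 %


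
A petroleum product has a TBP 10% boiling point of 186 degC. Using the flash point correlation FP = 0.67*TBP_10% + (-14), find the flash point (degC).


FP = 0.67 * 186 + (-14) = 110.62

110.62 degC


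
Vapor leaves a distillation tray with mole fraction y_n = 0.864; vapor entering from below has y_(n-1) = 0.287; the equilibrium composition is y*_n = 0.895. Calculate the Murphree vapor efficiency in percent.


Murphree vapor efficiency: EMV = (y_n - y_(n-1)) / (y*_n - y_(n-1)) * 100
EMV = (0.864 - 0.287) / (0.895 - 0.287) * 100 = 0.577 / 0.608 * 100 = 94.90

94.90 %


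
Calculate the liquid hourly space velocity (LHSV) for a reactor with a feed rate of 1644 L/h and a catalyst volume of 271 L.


LHSV = volumetric feed rate / catalyst volume
= 1644 L/h / 271 L
= 6.066 h^-1

6.066 h^-1


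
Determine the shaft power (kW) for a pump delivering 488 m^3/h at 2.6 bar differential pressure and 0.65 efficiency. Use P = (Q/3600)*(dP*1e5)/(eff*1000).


Q = 488 / 3600 = 0.135556 m^3/s
P = 0.135556 * (2.6 * 1e5) / 0.65 / 1000 = 54.22

54.22 kW


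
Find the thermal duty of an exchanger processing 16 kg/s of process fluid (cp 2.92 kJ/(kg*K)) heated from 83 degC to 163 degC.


Q = m_dot * cp * delta_T
delta_T = 163 - 83 = 80 K
Q = 16 * 2.92 * 80
= 46.72 * 80
= 3737.6 kW

3737.6 kW


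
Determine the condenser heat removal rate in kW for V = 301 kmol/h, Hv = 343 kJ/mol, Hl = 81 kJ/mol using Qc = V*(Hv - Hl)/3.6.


Qc = 301 * (343 - 81) / 3.6 = 301 * 262 / 3.6 = 21910

21910 kW


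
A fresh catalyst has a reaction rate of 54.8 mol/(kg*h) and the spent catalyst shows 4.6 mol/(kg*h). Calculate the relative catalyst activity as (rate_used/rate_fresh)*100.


Activity (%) = (rate_used / rate_fresh) * 100
rate_used = 4.6, rate_fresh = 54.8
= (4.6 / 54.8) * 100
= 0.08394 * 100 = 8.394

8.394 %


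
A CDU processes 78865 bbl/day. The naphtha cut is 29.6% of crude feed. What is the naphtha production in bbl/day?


Crude throughput = 78865 bbl/day
Fraction yield = 29.6%
yield = throughput * fraction / 100
yield = 78865 * 29.6 / 100 = 23344.04

23344.04 bbl/day


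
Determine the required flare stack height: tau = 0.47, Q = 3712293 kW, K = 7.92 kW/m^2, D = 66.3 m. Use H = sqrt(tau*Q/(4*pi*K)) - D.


tau*Q/(4*pi*K) = 0.47 * 3712293 / (4 * pi * 7.92) = 17530.9
sqrt(17530.9) = 132.404
H = 132.404 - 66.3 = 66.10

66.10 m


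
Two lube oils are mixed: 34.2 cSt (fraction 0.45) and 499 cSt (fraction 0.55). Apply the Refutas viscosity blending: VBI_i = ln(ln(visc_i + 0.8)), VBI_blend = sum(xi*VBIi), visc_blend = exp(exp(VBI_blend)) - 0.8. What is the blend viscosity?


Refutas method: VBN_i = 14.534*ln(ln(visc_i + 0.8)) + 10.975, blended linearly by mass fraction; since VBN is linear in VBI_i = ln(ln(visc_i + 0.8)) and the fractions sum to 1, blend VBI directly: visc = exp(exp(VBI_blend)) - 0.8
VBI_1 = ln(ln(34.2 + 0.8)) = 1.26845
VBI_2 = ln(ln(499 + 0.8)) = 1.82684
VBI_blend = 0.45 * 1.26845 + 0.55 * 1.82684 = 1.57556
visc_blend = exp(exp(1.57556)) - 0.8 = 124.8

124.8 cSt


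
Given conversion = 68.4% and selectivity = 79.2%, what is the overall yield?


Overall yield = conversion (%) * selectivity (%) / 100
Conversion = 68.4%, Selectivity = 79.2%
Y = 68.4 * 79.2 / 100
= 54.1728 %

54.1728 %


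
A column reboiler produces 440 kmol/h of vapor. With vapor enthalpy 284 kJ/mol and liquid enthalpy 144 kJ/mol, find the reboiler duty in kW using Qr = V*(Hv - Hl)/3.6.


Qr = 440 * (284 - 144) / 3.6 = 440 * 140 / 3.6 = 17110

17110 kW


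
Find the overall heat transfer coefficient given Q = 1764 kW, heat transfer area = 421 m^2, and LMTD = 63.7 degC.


From Q = U*A*LMTD, U = Q / (A * LMTD)
U = 1764 / (421 * 63.7) = 1764 / 26817.7 = 0.06578

0.06578 kW/(m^2*K)


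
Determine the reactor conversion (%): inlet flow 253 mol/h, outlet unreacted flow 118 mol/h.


X = (F_in - F_out) / F_in * 100
Moles reacted = 253 - 118 = 135
X = 135 / 253 * 100
= 0.5336 * 100
= 53.36 %

53.36 %


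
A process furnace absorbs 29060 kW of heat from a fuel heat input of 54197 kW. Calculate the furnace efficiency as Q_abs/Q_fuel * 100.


Furnace efficiency = Q_absorbed / Q_fuel * 100
= 29060 / 54197 * 100 = 53.62

53.62 %


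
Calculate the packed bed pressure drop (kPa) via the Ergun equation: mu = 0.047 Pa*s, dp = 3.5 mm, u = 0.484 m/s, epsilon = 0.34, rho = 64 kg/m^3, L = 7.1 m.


dp = 3.5 mm = 0.0035 m
Viscous term = 150*0.047*0.484*(1-0.34)^2 / (0.0035^2*0.34^3) = 3087090
Inertial term = 1.75*64*0.484^2*(1-0.34) / (0.0035*0.34^3) = 125877
dP/L = 3087090 + 125877 = 3212970 Pa/m
dP = 3212970 * 7.1 / 1000 = 22810 kPa

22810 kPa


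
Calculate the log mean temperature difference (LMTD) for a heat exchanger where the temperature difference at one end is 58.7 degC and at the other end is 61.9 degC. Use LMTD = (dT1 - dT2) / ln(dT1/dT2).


LMTD = (dT1 - dT2) / ln(dT1/dT2)
= (58.7 - 61.9) / ln(58.7 / 61.9) = -3.2 / -0.0530805 = 60.29

60.29 degC


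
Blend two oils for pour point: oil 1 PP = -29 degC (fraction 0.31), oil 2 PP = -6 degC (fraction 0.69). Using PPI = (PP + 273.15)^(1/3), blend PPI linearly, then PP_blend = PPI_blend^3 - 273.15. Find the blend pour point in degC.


PPI_1 = (-29 + 273.15)^(1/3) = 6.25008
PPI_2 = (-6 + 273.15)^(1/3) = 6.440482
PPI_blend = 0.31 * 6.25008 + 0.69 * 6.440482 = 6.381457
PP_blend = 6.381457^3 - 273.15 = 259.872 - 273.15 = -13.28

-13.28 degC


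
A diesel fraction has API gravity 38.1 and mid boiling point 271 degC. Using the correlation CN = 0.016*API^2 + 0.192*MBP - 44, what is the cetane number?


CN = 0.016 * 38.1^2 + 0.192 * 271 - 44
CN = 23.22576 + 52.032 - 44 = 31.25776

31.25776


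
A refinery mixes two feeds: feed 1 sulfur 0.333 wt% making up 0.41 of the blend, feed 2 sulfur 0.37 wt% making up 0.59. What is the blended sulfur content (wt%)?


Linear sulfur blending: S_blend = x1*S1 + x2*S2
Contribution 1: 0.41 * 0.333 = 0.13653 wt%
Contribution 2: 0.59 * 0.37 = 0.2183 wt%
S_blend = 0.13653 + 0.2183 = 0.35483

0.35483 wt%


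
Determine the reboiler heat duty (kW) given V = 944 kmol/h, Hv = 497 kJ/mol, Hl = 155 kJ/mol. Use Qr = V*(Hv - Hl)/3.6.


Qr = 944 * (497 - 155) / 3.6 = 944 * 342 / 3.6 = 89680

89680 kW


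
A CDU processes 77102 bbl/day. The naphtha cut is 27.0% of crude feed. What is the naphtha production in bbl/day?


Crude throughput = 77102 bbl/day
Fraction yield = 27.0%
yield = throughput * fraction / 100
yield = 77102 * 27.0 / 100 = 20817.54

20817.54 bbl/day


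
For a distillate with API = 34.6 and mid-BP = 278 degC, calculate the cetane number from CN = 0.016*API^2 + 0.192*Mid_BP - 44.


CN = 0.016 * 34.6^2 + 0.192 * 278 - 44
CN = 19.15456 + 53.376 - 44 = 28.53056

28.53056


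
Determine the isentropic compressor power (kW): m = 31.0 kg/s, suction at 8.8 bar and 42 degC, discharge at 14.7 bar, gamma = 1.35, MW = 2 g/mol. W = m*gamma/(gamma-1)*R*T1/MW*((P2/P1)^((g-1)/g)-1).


Isentropic work: W = m*(gamma/(gamma-1))*(R*T1/MW)*((P2/P1)^((gamma-1)/gamma) - 1)
T1 = 42 + 273.15 = 315.15 K
Pressure ratio = 14.7 / 8.8 = 1.67045
Exponent = (1.35 - 1)/1.35 = 0.259259
(P2/P1)^exp - 1 = 1.67045^0.259259 - 1 = 0.142277
W = 31.0 * 1.35 / 0.35 * 8.314 * 315.15 / 2 * 0.142277 = 22290

22290 kW


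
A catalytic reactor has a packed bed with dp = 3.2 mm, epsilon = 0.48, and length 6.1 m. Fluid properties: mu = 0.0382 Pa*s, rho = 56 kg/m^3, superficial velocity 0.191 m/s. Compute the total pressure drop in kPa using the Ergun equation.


dp = 3.2 mm = 0.0032 m
Viscous term = 150*0.0382*0.191*(1-0.48)^2 / (0.0032^2*0.48^3) = 261319
Inertial term = 1.75*56*0.191^2*(1-0.48) / (0.0032*0.48^3) = 5253.18
dP/L = 261319 + 5253.18 = 266572 Pa/m
dP = 266572 * 6.1 / 1000 = 1626 kPa

1626 kPa


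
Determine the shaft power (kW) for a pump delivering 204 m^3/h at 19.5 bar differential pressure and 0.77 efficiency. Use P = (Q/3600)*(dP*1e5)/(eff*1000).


Q = 204 / 3600 = 0.0566667 m^3/s
P = 0.0566667 * (19.5 * 1e5) / 0.77 / 1000 = 143.5

143.5 kW


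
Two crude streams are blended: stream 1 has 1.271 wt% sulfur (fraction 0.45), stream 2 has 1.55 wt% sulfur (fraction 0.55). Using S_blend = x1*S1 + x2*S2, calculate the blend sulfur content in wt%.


Linear sulfur blending: S_blend = x1*S1 + x2*S2
Contribution 1: 0.45 * 1.271 = 0.57195 wt%
Contribution 2: 0.55 * 1.55 = 0.8525 wt%
S_blend = 0.57195 + 0.8525 = 1.42445

1.42445 wt%


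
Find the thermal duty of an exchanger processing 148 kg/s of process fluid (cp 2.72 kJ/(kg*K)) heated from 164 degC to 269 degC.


Q = m_dot * cp * delta_T
delta_T = 269 - 164 = 105 K
Q = 148 * 2.72 * 105
= 402.56 * 105
= 42268.8 kW

42268.8 kW


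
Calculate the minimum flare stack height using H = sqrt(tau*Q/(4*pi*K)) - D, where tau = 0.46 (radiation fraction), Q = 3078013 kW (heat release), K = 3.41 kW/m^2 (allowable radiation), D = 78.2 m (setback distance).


tau*Q/(4*pi*K) = 0.46 * 3078013 / (4 * pi * 3.41) = 33041.8
sqrt(33041.8) = 181.774
H = 181.774 - 78.2 = 103.6

103.6 m


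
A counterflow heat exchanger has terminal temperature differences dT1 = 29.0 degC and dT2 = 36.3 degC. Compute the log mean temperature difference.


LMTD = (dT1 - dT2) / ln(dT1/dT2)
= (29.0 - 36.3) / ln(29.0 / 36.3) = -7.3 / -0.224522 = 32.51

32.51 degC


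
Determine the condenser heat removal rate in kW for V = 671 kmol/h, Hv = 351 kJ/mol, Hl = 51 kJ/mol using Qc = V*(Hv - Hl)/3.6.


Qc = 671 * (351 - 51) / 3.6 = 671 * 300 / 3.6 = 55920

55920 kW


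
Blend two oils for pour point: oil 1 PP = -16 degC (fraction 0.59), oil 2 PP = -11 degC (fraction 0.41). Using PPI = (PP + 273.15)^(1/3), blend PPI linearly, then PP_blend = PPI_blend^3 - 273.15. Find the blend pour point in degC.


PPI_1 = (-16 + 273.15)^(1/3) = 6.359098
PPI_2 = (-11 + 273.15)^(1/3) = 6.400049
PPI_blend = 0.59 * 6.359098 + 0.41 * 6.400049 = 6.375888
PP_blend = 6.375888^3 - 273.15 = 259.1923 - 273.15 = -13.96

-13.96 degC


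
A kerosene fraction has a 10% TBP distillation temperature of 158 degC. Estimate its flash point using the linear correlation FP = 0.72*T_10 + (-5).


FP = 0.72 * 158 + (-5) = 108.76

108.76 degC


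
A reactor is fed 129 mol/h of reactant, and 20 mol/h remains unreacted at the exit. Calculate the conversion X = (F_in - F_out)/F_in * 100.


X = (F_in - F_out) / F_in * 100
Moles reacted = 129 - 20 = 109
X = 109 / 129 * 100
= 0.8450 * 100
= 84.50 %

84.50 %


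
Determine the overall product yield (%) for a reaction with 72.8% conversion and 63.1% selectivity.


Overall yield = conversion (%) * selectivity (%) / 100
Conversion = 72.8%, Selectivity = 63.1%
Y = 72.8 * 63.1 / 100
= 45.9368 %

45.9368 %


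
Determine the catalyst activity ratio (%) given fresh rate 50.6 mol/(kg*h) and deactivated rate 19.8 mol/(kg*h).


Activity (%) = (rate_used / rate_fresh) * 100
rate_used = 19.8, rate_fresh = 50.6
= (19.8 / 50.6) * 100
= 0.3913 * 100 = 39.13

39.13 %


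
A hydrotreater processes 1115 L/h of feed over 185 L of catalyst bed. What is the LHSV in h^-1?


LHSV = volumetric feed rate / catalyst volume
= 1115 L/h / 185 L
= 6.027 h^-1

6.027 h^-1


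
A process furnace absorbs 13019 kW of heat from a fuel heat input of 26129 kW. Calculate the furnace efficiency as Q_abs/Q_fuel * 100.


Furnace efficiency = Q_absorbed / Q_fuel * 100
= 13019 / 26129 * 100 = 49.83

49.83 %


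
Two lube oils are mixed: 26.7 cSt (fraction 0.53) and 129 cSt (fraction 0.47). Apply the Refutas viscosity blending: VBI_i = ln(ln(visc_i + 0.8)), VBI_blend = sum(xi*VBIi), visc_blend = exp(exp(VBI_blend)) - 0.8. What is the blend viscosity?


Refutas method: VBN_i = 14.534*ln(ln(visc_i + 0.8)) + 10.975, blended linearly by mass fraction; since VBN is linear in VBI_i = ln(ln(visc_i + 0.8)) and the fractions sum to 1, blend VBI directly: visc = exp(exp(VBI_blend)) - 0.8
VBI_1 = ln(ln(26.7 + 0.8)) = 1.19821
VBI_2 = ln(ln(129 + 0.8)) = 1.58227
VBI_blend = 0.53 * 1.19821 + 0.47 * 1.58227 = 1.37872
visc_blend = exp(exp(1.37872)) - 0.8 = 52.17

52.17 cSt


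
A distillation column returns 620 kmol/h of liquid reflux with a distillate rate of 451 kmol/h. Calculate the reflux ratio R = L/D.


Reflux ratio definition: R = L / D (liquid returned / distillate withdrawn)
L = 620 kmol/h, D = 451 kmol/h
R = 620 / 451 = 1.375

1.375


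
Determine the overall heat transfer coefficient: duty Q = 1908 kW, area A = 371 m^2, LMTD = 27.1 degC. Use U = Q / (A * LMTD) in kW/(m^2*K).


From Q = U*A*LMTD, U = Q / (A * LMTD)
U = 1908 / (371 * 27.1) = 1908 / 10054.1 = 0.1898

0.1898 kW/(m^2*K)


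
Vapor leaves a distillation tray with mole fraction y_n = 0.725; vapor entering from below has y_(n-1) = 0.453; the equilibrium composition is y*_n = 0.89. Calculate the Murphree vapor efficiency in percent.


Murphree vapor efficiency: EMV = (y_n - y_(n-1)) / (y*_n - y_(n-1)) * 100
EMV = (0.725 - 0.453) / (0.89 - 0.453) * 100 = 0.272 / 0.437 * 100 = 62.24

62.24 %


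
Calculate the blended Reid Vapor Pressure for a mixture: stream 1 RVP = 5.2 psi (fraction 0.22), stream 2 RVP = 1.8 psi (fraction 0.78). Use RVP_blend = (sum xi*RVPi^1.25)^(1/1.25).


Chevron index: RVP_blend = (sum xi*RVPi^1.25)^(1/1.25)
RVP^1.25 terms: 0.22 * 5.2^1.25 + 0.78 * 1.8^1.25 = 3.35378
RVP_blend = 3.35378^(1/1.25) = 2.633

2.633 psi


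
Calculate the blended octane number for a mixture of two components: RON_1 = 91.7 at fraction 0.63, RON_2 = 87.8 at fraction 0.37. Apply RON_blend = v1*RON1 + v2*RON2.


Linear blending: RON_blend = sum(vi * RONi)
Contribution 1: 0.63 * 91.7 = 57.771
Contribution 2: 0.37 * 87.8 = 32.486
RON_blend = 57.771 + 32.486 = 90.257

90.257


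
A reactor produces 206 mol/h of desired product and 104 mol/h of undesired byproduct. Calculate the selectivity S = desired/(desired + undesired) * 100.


Selectivity = desired / (desired + undesired) * 100
Total products = 206 + 104 = 310 mol/h
S = 206 / 310 * 100
= 0.6645 * 100
= 66.45 %

66.45 %


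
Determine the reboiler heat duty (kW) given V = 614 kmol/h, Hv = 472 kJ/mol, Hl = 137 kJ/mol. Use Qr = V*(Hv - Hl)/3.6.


Qr = 614 * (472 - 137) / 3.6 = 614 * 335 / 3.6 = 57140

57140 kW


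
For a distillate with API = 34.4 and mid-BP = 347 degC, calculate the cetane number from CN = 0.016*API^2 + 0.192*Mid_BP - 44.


CN = 0.016 * 34.4^2 + 0.192 * 347 - 44
CN = 18.93376 + 66.624 - 44 = 41.55776

41.55776


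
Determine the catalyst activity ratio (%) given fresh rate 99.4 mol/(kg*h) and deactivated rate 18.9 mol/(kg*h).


Activity (%) = (rate_used / rate_fresh) * 100
rate_used = 18.9, rate_fresh = 99.4
= (18.9 / 99.4) * 100
= 0.1901 * 100 = 19.01

19.01 %


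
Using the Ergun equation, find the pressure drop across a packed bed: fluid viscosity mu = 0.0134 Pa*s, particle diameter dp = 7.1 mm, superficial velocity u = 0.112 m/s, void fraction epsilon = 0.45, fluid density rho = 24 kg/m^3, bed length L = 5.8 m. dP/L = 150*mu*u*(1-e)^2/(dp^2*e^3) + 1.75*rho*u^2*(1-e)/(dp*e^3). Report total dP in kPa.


dp = 7.1 mm = 0.0071 m
Viscous term = 150*0.0134*0.112*(1-0.45)^2 / (0.0071^2*0.45^3) = 14824.7
Inertial term = 1.75*24*0.112^2*(1-0.45) / (0.0071*0.45^3) = 447.87
dP/L = 14824.7 + 447.87 = 15272.6 Pa/m
dP = 15272.6 * 5.8 / 1000 = 88.58 kPa

88.58 kPa


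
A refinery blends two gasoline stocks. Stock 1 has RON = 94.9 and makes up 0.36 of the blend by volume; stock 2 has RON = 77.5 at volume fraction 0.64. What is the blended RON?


Linear blending: RON_blend = sum(vi * RONi)
Contribution 1: 0.36 * 94.9 = 34.164
Contribution 2: 0.64 * 77.5 = 49.6
RON_blend = 34.164 + 49.6 = 83.764

83.764


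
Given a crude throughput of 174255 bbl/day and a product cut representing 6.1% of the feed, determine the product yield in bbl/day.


Crude throughput = 174255 bbl/day
Fraction yield = 6.1%
yield = throughput * fraction / 100
yield = 174255 * 6.1 / 100 = 10629.555

10629.555 bbl/day


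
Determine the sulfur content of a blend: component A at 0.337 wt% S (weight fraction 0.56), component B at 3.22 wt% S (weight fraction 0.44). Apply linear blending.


Linear sulfur blending: S_blend = x1*S1 + x2*S2
Contribution 1: 0.56 * 0.337 = 0.18872 wt%
Contribution 2: 0.44 * 3.22 = 1.4168 wt%
S_blend = 0.18872 + 1.4168 = 1.60552

1.60552 wt%


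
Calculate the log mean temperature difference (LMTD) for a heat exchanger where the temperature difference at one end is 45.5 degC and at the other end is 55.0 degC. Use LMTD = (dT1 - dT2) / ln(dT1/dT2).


LMTD = (dT1 - dT2) / ln(dT1/dT2)
= (45.5 - 55.0) / ln(45.5 / 55.0) = -9.5 / -0.189621 = 50.10

50.10 degC


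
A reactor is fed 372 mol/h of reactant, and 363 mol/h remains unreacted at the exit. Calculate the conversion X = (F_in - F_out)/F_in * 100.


X = (F_in - F_out) / F_in * 100
Moles reacted = 372 - 363 = 9
X = 9 / 372 * 100
= 0.02419 * 100
= 2.419 %

2.419 %


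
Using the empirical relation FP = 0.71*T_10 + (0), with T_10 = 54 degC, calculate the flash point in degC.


FP = 0.71 * 54 + (0) = 38.34

38.34 degC


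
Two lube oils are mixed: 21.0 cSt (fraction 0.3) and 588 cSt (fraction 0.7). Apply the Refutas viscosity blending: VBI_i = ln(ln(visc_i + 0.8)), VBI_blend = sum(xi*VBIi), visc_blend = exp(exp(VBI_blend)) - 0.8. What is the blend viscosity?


Refutas method: VBN_i = 14.534*ln(ln(visc_i + 0.8)) + 10.975, blended linearly by mass fraction; since VBN is linear in VBI_i = ln(ln(visc_i + 0.8)) and the fractions sum to 1, blend VBI directly: visc = exp(exp(VBI_blend)) - 0.8
VBI_1 = ln(ln(21.0 + 0.8)) = 1.12555
VBI_2 = ln(ln(588 + 0.8)) = 1.85287
VBI_blend = 0.3 * 1.12555 + 0.7 * 1.85287 = 1.63467
visc_blend = exp(exp(1.63467)) - 0.8 = 167.8

167.8 cSt


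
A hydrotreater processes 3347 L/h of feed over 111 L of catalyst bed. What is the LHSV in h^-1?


LHSV = volumetric feed rate / catalyst volume
= 3347 L/h / 111 L
= 30.15 h^-1

30.15 h^-1


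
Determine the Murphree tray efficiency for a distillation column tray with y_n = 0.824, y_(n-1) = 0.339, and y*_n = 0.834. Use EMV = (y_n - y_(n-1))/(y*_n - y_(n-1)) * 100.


Murphree vapor efficiency: EMV = (y_n - y_(n-1)) / (y*_n - y_(n-1)) * 100
EMV = (0.824 - 0.339) / (0.834 - 0.339) * 100 = 0.485 / 0.495 * 100 = 97.98

97.98 %


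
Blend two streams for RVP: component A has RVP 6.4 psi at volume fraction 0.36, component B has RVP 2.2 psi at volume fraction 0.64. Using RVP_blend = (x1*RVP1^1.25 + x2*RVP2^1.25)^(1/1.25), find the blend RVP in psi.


Chevron index: RVP_blend = (sum xi*RVPi^1.25)^(1/1.25)
RVP^1.25 terms: 0.36 * 6.4^1.25 + 0.64 * 2.2^1.25 = 5.37939
RVP_blend = 5.37939^(1/1.25) = 3.842

3.842 psi


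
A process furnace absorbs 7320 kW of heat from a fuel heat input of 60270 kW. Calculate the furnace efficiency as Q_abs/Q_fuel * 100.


Furnace efficiency = Q_absorbed / Q_fuel * 100
= 7320 / 60270 * 100 = 12.15

12.15 %


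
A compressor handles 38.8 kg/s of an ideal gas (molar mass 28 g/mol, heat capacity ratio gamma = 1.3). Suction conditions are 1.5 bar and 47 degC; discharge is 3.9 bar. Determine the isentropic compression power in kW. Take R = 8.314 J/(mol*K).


Isentropic work: W = m*(gamma/(gamma-1))*(R*T1/MW)*((P2/P1)^((gamma-1)/gamma) - 1)
T1 = 47 + 273.15 = 320.15 K
Pressure ratio = 3.9 / 1.5 = 2.6
Exponent = (1.3 - 1)/1.3 = 0.230769
(P2/P1)^exp - 1 = 2.6^0.230769 - 1 = 0.246703
W = 38.8 * 1.3 / 0.3 * 8.314 * 320.15 / 28 * 0.246703 = 3943

3943 kW
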